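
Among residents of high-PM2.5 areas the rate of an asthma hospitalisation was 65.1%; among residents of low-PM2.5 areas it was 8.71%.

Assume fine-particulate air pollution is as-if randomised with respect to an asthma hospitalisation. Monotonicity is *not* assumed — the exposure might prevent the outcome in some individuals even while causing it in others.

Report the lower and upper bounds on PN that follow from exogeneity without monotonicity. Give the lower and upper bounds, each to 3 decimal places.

0.866 ≤ PN ≤ 1.000

p₁ = 0.651, p₀ = 0.0871.
Under exogeneity alone the bounds on PN are max{0,(p₁−p₀)/p₁} ≤ PN ≤ min{1,(1−p₀)/p₁}.
  lower = (p₁ − p₀)/p₁ = 0.5639 / 0.651 ≈ 0.8662
  upper = min{1, (1 − p₀)/p₁} = 0.9129 / 0.651 ≈ 1.4023 → capped at 1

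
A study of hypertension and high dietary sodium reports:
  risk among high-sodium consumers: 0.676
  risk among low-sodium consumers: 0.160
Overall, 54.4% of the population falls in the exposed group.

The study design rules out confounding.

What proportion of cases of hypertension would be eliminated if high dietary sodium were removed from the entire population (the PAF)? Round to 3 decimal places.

PAF ≈ 0.637

Let p₁ = 0.676, p₀ = 0.16.
Overall risk P(Y=1) = π·p₁ + (1−π)·p₀ = 0.544×0.676 + 0.456×0.16 = 0.4407.
Under exogeneity, PAF = [P(Y=1) − p₀] / P(Y=1).
PAF = (0.4407 − 0.16) / 0.4407 ≈ 0.6369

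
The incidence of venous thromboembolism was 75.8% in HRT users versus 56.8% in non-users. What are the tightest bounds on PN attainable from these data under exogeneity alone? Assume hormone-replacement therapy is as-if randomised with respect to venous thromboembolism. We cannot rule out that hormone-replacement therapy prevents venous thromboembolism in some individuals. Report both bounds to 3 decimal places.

p₁ = 0.758, p₀ = 0.568.
Under exogeneity alone the bounds on PN are max{0,(p₁−p₀)/p₁} ≤ PN ≤ min{1,(1−p₀)/p₁}.
  lower = (p₁ − p₀)/p₁ = 0.19 / 0.758 ≈ 0.2507
  upper = min{1, (1 − p₀)/p₁} = 0.432 / 0.758 ≈ 0.5699

0.251 ≤ PN ≤ 0.570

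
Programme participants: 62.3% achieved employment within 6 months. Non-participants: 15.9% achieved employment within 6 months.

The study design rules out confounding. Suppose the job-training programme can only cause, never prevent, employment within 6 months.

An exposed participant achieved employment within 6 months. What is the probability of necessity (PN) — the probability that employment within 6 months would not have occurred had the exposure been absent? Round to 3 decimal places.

PN ≈ 0.745

p₁ = 0.623, p₀ = 0.159.
Under exogeneity and monotonicity, PN = (p₁ − p₀) / p₁.
PN = (0.623 − 0.159) / 0.623 = 0.464 / 0.623 ≈ 0.7448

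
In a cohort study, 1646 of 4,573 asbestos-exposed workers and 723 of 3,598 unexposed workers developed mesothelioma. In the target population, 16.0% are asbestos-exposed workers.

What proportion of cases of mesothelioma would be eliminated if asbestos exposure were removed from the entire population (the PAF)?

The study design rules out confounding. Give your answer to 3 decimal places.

PAF ≈ 0.112

p₁ = P(outcome | exposed) = 1646/4573 = 0.35994
p₀ = P(outcome | unexposed) = 723/3598 = 0.20094
Overall risk P(Y=1) = π·p₁ + (1−π)·p₀ = 0.16×0.35994 + 0.84×0.20094 = 0.22638.
Under exogeneity, PAF = [P(Y=1) − p₀] / P(Y=1).
PAF = (0.22638 − 0.20094) / 0.22638 ≈ 0.1124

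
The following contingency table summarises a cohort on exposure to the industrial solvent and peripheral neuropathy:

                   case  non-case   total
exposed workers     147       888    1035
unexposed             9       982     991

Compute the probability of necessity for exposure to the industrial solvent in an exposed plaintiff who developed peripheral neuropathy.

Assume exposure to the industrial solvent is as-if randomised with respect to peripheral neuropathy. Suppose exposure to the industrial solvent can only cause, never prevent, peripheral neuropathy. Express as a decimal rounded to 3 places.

p₁ = P(outcome | exposed) = 147/1035 = 0.14203
p₀ = P(outcome | unexposed) = 9/991 = 0.0090817
Under exogeneity and monotonicity, PN = (p₁ − p₀)/p₁.
PN = (0.14203 − 0.0090817) / 0.14203 ≈ 0.9361

PN ≈ 0.936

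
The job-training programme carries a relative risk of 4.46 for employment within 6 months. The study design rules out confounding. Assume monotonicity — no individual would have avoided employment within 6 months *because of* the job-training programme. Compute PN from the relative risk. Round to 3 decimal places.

PN ≈ 0.776

Under exogeneity and monotonicity, PN = (RR − 1) / RR = 1 − 1/RR.
PN = (4.46 − 1) / 4.46 = 3.46 / 4.46 ≈ 0.7758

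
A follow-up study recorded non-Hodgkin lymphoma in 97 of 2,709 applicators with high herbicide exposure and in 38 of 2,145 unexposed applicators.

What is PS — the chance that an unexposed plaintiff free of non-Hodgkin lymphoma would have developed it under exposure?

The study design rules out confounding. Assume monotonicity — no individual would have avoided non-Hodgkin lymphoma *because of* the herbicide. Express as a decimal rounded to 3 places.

p₁ = P(outcome | exposed) = 97/2709 = 0.035807
p₀ = P(outcome | unexposed) = 38/2145 = 0.017716
Under exogeneity and monotonicity, PS = (p₁ − p₀) / (1 − p₀).
PS = (0.035807 − 0.017716) / (1 − 0.017716) = 0.018091 / 0.98228 ≈ 0.0184

PS ≈ 0.018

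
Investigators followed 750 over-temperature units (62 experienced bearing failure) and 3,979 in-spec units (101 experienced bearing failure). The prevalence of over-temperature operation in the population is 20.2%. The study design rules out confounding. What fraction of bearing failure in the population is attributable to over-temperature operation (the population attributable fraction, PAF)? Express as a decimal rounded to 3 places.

PAF ≈ 0.313

p₁ = P(outcome | exposed) = 62/750 = 0.082667
p₀ = P(outcome | unexposed) = 101/3979 = 0.025383
Overall risk P(Y=1) = π·p₁ + (1−π)·p₀ = 0.202×0.082667 + 0.798×0.025383 = 0.036955.
Under exogeneity, PAF = [P(Y=1) − p₀] / P(Y=1).
PAF = (0.036955 − 0.025383) / 0.036955 ≈ 0.3131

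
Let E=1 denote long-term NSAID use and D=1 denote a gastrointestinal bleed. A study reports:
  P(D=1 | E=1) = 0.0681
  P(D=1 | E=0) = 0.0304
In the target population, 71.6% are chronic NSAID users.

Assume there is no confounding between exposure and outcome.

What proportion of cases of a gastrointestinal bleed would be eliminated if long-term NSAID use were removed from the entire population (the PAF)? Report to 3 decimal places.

PAF ≈ 0.470

Let p₁ = 0.0681, p₀ = 0.0304.
Overall risk P(Y=1) = π·p₁ + (1−π)·p₀ = 0.716×0.0681 + 0.284×0.0304 = 0.057393.
Under exogeneity, PAF = [P(Y=1) − p₀] / P(Y=1).
PAF = (0.057393 − 0.0304) / 0.057393 ≈ 0.4703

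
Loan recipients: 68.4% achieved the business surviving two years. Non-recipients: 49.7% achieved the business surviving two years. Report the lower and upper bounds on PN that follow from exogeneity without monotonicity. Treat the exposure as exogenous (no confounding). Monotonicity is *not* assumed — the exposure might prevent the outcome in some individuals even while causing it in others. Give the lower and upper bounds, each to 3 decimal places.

p₁ = 0.684, p₀ = 0.497.
Under exogeneity alone the bounds on PN are max{0,(p₁−p₀)/p₁} ≤ PN ≤ min{1,(1−p₀)/p₁}.
  lower = (p₁ − p₀)/p₁ = 0.187 / 0.684 ≈ 0.2734
  upper = min{1, (1 − p₀)/p₁} = 0.503 / 0.684 ≈ 0.7354

0.273 ≤ PN ≤ 0.735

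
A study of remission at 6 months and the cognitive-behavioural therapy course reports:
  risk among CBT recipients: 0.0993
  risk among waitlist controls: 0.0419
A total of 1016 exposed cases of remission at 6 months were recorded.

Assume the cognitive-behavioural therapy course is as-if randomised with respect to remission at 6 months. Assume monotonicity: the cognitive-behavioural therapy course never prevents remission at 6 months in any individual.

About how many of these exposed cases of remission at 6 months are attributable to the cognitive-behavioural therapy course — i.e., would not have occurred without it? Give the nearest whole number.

Let p₁ = 0.0993, p₀ = 0.0419.
PN = (p₁ − p₀)/p₁ = (0.0993 − 0.0419) / 0.0993 ≈ 0.57805.
Attributable cases ≈ PN × (exposed cases) = 0.57805 × 1016 ≈ 587.30.

about 587 cases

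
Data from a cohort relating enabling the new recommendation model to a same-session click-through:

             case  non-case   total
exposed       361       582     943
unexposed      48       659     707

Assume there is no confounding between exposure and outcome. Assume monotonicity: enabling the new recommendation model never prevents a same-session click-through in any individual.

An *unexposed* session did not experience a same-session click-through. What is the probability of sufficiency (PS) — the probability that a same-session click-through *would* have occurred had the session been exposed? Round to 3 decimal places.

PS ≈ 0.338

p₁ = P(outcome | exposed) = 361/943 = 0.38282
p₀ = P(outcome | unexposed) = 48/707 = 0.067893
Under exogeneity and monotonicity, PS = (p₁ − p₀) / (1 − p₀).
PS = (0.38282 − 0.067893) / (1 − 0.067893) = 0.31493 / 0.93211 ≈ 0.3379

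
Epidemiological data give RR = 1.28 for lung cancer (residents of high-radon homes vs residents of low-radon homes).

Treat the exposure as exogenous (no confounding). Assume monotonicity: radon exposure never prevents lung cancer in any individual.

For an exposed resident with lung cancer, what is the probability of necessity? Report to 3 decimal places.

Under exogeneity and monotonicity, PN = (RR − 1) / RR = 1 − 1/RR.
PN = (1.28 − 1) / 1.28 = 0.28 / 1.28 ≈ 0.2188

PN ≈ 0.219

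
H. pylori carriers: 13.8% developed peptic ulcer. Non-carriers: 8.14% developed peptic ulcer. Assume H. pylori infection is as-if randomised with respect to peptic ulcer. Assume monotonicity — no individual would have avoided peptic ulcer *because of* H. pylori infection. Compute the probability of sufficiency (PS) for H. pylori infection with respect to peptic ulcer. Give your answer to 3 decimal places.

p₁ = 0.138, p₀ = 0.0814.
Under exogeneity and monotonicity, PS = (p₁ − p₀) / (1 − p₀).
PS = (0.138 − 0.0814) / (1 − 0.0814) = 0.0566 / 0.9186 ≈ 0.0616

PS ≈ 0.062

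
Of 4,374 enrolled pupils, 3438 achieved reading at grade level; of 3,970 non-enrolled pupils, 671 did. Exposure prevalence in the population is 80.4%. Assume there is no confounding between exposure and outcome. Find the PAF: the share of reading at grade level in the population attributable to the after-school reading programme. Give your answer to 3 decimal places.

p₁ = P(outcome | exposed) = 3438/4374 = 0.78601
p₀ = P(outcome | unexposed) = 671/3970 = 0.16902
Overall risk P(Y=1) = π·p₁ + (1−π)·p₀ = 0.804×0.78601 + 0.196×0.16902 = 0.66508.
Under exogeneity, PAF = [P(Y=1) − p₀] / P(Y=1).
PAF = (0.66508 − 0.16902) / 0.66508 ≈ 0.7459

PAF ≈ 0.746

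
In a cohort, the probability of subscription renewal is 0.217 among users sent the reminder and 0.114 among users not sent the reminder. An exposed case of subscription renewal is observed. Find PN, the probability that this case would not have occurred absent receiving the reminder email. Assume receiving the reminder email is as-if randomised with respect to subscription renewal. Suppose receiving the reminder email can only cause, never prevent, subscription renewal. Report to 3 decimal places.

PN ≈ 0.475

Let p₁ = 0.217, p₀ = 0.114.
Under exogeneity and monotonicity, PN = (p₁ − p₀) / p₁.
PN = (0.217 − 0.114) / 0.217 = 0.103 / 0.217 ≈ 0.4747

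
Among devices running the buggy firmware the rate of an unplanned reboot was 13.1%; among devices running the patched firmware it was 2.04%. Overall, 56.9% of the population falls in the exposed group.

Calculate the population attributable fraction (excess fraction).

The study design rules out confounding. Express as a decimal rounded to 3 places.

p₁ = 0.131, p₀ = 0.0204.
Overall risk P(Y=1) = π·p₁ + (1−π)·p₀ = 0.569×0.131 + 0.431×0.0204 = 0.083331.
Under exogeneity, PAF = [P(Y=1) − p₀] / P(Y=1).
PAF = (0.083331 − 0.0204) / 0.083331 ≈ 0.7552

PAF ≈ 0.755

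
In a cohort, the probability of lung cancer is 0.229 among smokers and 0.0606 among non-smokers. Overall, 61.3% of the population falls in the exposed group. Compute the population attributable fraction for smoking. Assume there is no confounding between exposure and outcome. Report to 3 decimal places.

Let p₁ = 0.229, p₀ = 0.0606.
Overall risk P(Y=1) = π·p₁ + (1−π)·p₀ = 0.613×0.229 + 0.387×0.0606 = 0.16383.
Under exogeneity, PAF = [P(Y=1) − p₀] / P(Y=1).
PAF = (0.16383 − 0.0606) / 0.16383 ≈ 0.6301

PAF ≈ 0.630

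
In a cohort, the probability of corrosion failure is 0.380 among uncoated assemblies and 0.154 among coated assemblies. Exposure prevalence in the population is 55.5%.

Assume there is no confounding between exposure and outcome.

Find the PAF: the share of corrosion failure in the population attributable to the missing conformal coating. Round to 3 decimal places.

PAF ≈ 0.449

Let p₁ = 0.38, p₀ = 0.154.
Overall risk P(Y=1) = π·p₁ + (1−π)·p₀ = 0.555×0.38 + 0.445×0.154 = 0.27943.
Under exogeneity, PAF = [P(Y=1) − p₀] / P(Y=1).
PAF = (0.27943 − 0.154) / 0.27943 ≈ 0.4489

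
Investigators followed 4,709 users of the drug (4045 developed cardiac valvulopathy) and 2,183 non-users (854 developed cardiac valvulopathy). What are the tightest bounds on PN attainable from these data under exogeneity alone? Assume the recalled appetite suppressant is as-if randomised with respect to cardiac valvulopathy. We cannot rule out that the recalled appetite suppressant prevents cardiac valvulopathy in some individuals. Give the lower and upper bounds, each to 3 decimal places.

0.545 ≤ PN ≤ 0.709

p₁ = P(outcome | exposed) = 4045/4709 = 0.85899
p₀ = P(outcome | unexposed) = 854/2183 = 0.3912
Under exogeneity alone the bounds on PN are max{0,(p₁−p₀)/p₁} ≤ PN ≤ min{1,(1−p₀)/p₁}.
  lower = (p₁ − p₀)/p₁ = 0.46779 / 0.85899 ≈ 0.5446
  upper = min{1, (1 − p₀)/p₁} = 0.6088 / 0.85899 ≈ 0.7087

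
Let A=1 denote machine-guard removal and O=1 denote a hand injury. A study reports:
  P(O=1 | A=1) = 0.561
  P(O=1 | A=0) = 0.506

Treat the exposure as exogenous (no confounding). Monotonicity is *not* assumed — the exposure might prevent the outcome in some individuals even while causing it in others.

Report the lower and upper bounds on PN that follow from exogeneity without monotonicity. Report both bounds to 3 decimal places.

Let p₁ = 0.561, p₀ = 0.506.
Under exogeneity alone the bounds on PN are max{0,(p₁−p₀)/p₁} ≤ PN ≤ min{1,(1−p₀)/p₁}.
  lower = (p₁ − p₀)/p₁ = 0.055 / 0.561 ≈ 0.0980
  upper = min{1, (1 − p₀)/p₁} = 0.494 / 0.561 ≈ 0.8806

0.098 ≤ PN ≤ 0.881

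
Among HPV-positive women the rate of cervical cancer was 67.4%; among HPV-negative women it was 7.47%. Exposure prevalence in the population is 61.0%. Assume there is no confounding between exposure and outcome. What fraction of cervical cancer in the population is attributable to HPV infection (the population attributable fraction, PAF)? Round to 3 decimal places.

PAF ≈ 0.830

p₁ = 0.674, p₀ = 0.0747.
Overall risk P(Y=1) = π·p₁ + (1−π)·p₀ = 0.61×0.674 + 0.39×0.0747 = 0.44027.
Under exogeneity, PAF = [P(Y=1) − p₀] / P(Y=1).
PAF = (0.44027 − 0.0747) / 0.44027 ≈ 0.8303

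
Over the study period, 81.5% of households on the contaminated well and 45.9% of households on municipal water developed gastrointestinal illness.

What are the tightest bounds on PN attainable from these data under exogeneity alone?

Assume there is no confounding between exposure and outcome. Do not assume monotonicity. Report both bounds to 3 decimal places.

0.437 ≤ PN ≤ 0.664

p₁ = 0.815, p₀ = 0.459.
Under exogeneity alone the bounds on PN are max{0,(p₁−p₀)/p₁} ≤ PN ≤ min{1,(1−p₀)/p₁}.
  lower = (p₁ − p₀)/p₁ = 0.356 / 0.815 ≈ 0.4368
  upper = min{1, (1 − p₀)/p₁} = 0.541 / 0.815 ≈ 0.6638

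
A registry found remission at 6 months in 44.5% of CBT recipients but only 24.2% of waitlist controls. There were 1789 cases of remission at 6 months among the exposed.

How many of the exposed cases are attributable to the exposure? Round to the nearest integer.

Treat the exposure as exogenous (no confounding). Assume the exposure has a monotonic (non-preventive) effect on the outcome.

about 816 cases

p₁ = 0.445, p₀ = 0.242.
PN = (p₁ − p₀)/p₁ = (0.445 − 0.242) / 0.445 ≈ 0.45618.
Attributable cases ≈ PN × (exposed cases) = 0.45618 × 1789 ≈ 816.11.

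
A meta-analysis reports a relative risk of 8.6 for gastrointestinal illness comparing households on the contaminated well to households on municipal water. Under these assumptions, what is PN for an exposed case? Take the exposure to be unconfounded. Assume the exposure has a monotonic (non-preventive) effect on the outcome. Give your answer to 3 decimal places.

Under exogeneity and monotonicity, PN = (RR − 1) / RR = 1 − 1/RR.
PN = (8.6 − 1) / 8.6 = 7.6 / 8.6 ≈ 0.8837

PN ≈ 0.884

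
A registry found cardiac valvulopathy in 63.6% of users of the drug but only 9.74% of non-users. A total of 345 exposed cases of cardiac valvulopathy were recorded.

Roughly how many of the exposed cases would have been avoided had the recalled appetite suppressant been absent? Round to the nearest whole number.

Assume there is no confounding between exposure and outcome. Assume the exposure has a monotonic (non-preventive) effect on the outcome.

p₁ = 0.636, p₀ = 0.0974.
PN = (p₁ − p₀)/p₁ = (0.636 − 0.0974) / 0.636 ≈ 0.84686.
Attributable cases ≈ PN × (exposed cases) = 0.84686 × 345 ≈ 292.17.

about 292 cases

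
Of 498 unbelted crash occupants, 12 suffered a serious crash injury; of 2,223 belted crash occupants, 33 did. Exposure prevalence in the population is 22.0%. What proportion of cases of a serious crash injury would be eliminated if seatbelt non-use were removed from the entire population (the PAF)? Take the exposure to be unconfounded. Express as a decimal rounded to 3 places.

PAF ≈ 0.121

p₁ = P(outcome | exposed) = 12/498 = 0.024096
p₀ = P(outcome | unexposed) = 33/2223 = 0.014845
Overall risk P(Y=1) = π·p₁ + (1−π)·p₀ = 0.22×0.024096 + 0.78×0.014845 = 0.01688.
Under exogeneity, PAF = [P(Y=1) − p₀] / P(Y=1).
PAF = (0.01688 − 0.014845) / 0.01688 ≈ 0.1206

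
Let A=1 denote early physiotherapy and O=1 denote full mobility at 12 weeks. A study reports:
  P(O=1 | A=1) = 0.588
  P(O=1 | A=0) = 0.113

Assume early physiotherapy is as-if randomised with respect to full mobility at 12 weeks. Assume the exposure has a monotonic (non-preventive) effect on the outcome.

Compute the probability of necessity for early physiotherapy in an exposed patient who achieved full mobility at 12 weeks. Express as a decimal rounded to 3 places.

Let p₁ = 0.588, p₀ = 0.113.
Under exogeneity and monotonicity, PN = (p₁ − p₀) / p₁.
PN = (0.588 − 0.113) / 0.588 = 0.475 / 0.588 ≈ 0.8078

PN ≈ 0.808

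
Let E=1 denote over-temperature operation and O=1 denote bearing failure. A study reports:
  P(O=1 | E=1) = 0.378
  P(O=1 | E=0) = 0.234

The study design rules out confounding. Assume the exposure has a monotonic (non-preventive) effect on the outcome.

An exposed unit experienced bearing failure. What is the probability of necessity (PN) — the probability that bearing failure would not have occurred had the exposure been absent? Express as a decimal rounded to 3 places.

PN ≈ 0.381

Let p₁ = 0.378, p₀ = 0.234.
Under exogeneity and monotonicity, PN = (p₁ − p₀) / p₁.
PN = (0.378 − 0.234) / 0.378 = 0.144 / 0.378 ≈ 0.3810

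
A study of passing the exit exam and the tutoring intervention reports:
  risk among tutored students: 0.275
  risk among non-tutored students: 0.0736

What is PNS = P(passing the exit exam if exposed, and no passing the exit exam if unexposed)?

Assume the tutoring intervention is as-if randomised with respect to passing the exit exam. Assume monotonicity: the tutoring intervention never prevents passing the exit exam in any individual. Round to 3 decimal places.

PNS ≈ 0.201

Let p₁ = 0.275, p₀ = 0.0736.
Under exogeneity and monotonicity, PNS = p₁ − p₀.
PNS = 0.275 − 0.0736 = 0.2014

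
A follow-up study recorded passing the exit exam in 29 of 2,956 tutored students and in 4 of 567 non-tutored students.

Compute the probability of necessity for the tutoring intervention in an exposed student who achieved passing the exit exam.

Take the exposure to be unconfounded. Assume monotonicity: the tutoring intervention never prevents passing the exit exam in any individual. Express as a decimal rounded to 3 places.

p₁ = P(outcome | exposed) = 29/2956 = 0.0098106
p₀ = P(outcome | unexposed) = 4/567 = 0.0070547
Under exogeneity and monotonicity, PN = (p₁ − p₀) / p₁.
PN = (0.0098106 − 0.0070547) / 0.0098106 = 0.0027559 / 0.0098106 ≈ 0.2809

PN ≈ 0.281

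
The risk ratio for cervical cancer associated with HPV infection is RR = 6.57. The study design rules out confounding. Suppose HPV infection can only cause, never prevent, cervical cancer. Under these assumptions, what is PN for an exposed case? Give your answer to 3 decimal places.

PN ≈ 0.848

Under exogeneity and monotonicity, PN = (RR − 1) / RR = 1 − 1/RR.
PN = (6.57 − 1) / 6.57 = 5.57 / 6.57 ≈ 0.8478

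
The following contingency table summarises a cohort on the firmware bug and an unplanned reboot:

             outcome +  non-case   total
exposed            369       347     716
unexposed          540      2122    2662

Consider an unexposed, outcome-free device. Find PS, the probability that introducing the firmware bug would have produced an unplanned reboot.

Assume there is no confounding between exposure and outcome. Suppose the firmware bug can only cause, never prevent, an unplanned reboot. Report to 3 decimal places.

PS ≈ 0.392

p₁ = P(outcome | exposed) = 369/716 = 0.51536
p₀ = P(outcome | unexposed) = 540/2662 = 0.20285
Under exogeneity and monotonicity, PS = (p₁ − p₀) / (1 − p₀).
PS = (0.51536 − 0.20285) / (1 − 0.20285) = 0.31251 / 0.79715 ≈ 0.3920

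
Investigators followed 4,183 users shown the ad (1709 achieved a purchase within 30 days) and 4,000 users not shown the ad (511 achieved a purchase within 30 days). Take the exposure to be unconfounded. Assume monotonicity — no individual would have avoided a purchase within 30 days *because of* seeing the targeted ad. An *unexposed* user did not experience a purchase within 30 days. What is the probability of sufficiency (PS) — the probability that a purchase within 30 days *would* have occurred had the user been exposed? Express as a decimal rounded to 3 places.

PS ≈ 0.322

p₁ = P(outcome | exposed) = 1709/4183 = 0.40856
p₀ = P(outcome | unexposed) = 511/4000 = 0.12775
Under exogeneity and monotonicity, PS = (p₁ − p₀) / (1 − p₀).
PS = (0.40856 − 0.12775) / (1 − 0.12775) = 0.28081 / 0.87225 ≈ 0.3219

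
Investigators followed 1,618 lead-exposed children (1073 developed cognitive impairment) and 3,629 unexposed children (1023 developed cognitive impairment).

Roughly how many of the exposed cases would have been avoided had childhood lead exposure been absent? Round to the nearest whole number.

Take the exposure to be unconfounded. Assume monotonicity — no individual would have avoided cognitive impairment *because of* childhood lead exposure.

about 617 cases

p₁ = P(outcome | exposed) = 1073/1618 = 0.66316
p₀ = P(outcome | unexposed) = 1023/3629 = 0.2819
PN = (p₁ − p₀)/p₁ = (0.66316 − 0.2819) / 0.66316 ≈ 0.57492.
Attributable cases ≈ PN × (exposed cases) = 0.57492 × 1073 ≈ 616.89.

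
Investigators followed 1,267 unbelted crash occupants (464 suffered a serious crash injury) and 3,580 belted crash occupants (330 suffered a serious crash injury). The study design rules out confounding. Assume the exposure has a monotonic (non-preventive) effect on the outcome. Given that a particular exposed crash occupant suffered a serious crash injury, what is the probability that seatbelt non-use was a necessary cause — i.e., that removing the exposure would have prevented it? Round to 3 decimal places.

p₁ = P(outcome | exposed) = 464/1267 = 0.36622
p₀ = P(outcome | unexposed) = 330/3580 = 0.092179
Under exogeneity and monotonicity, PN = (p₁ − p₀) / p₁.
PN = (0.36622 − 0.092179) / 0.36622 = 0.27404 / 0.36622 ≈ 0.7483

PN ≈ 0.748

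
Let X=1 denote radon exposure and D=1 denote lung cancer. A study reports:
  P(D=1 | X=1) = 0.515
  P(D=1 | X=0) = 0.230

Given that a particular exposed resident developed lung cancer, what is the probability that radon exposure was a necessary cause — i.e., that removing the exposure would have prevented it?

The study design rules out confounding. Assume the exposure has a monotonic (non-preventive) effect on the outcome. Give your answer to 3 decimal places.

Let p₁ = 0.515, p₀ = 0.23.
Under exogeneity and monotonicity, PN = (p₁ − p₀) / p₁.
PN = (0.515 − 0.23) / 0.515 = 0.285 / 0.515 ≈ 0.5534

PN ≈ 0.553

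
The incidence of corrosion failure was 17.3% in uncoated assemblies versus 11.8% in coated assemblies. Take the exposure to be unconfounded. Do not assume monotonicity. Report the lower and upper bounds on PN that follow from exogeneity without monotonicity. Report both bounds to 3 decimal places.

0.318 ≤ PN ≤ 1.000

p₁ = 0.173, p₀ = 0.118.
Under exogeneity alone the bounds on PN are max{0,(p₁−p₀)/p₁} ≤ PN ≤ min{1,(1−p₀)/p₁}.
  lower = (p₁ − p₀)/p₁ = 0.055 / 0.173 ≈ 0.3179
  upper = min{1, (1 − p₀)/p₁} = 0.882 / 0.173 ≈ 5.0983 → capped at 1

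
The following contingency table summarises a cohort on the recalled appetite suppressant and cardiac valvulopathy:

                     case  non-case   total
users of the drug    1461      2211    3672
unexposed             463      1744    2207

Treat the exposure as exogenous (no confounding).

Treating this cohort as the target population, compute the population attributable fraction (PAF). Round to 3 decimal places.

p₁ = P(outcome | exposed) = 1461/3672 = 0.39788
p₀ = P(outcome | unexposed) = 463/2207 = 0.20979
Exposure prevalence π = 3672/5879 = 0.6246; overall risk P(Y=1) = 0.32727.
Under exogeneity, PAF = [P(Y=1) − p₀]/P(Y=1).
PAF = (0.32727 − 0.20979) / 0.32727 ≈ 0.3590

PAF ≈ 0.359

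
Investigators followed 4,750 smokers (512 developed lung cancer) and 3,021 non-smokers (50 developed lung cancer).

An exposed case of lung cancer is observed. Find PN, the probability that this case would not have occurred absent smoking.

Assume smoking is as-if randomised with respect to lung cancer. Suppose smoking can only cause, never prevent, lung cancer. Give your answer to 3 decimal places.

PN ≈ 0.846

p₁ = P(outcome | exposed) = 512/4750 = 0.10779
p₀ = P(outcome | unexposed) = 50/3021 = 0.016551
Under exogeneity and monotonicity, PN = (p₁ − p₀) / p₁.
PN = (0.10779 − 0.016551) / 0.10779 = 0.091239 / 0.10779 ≈ 0.8465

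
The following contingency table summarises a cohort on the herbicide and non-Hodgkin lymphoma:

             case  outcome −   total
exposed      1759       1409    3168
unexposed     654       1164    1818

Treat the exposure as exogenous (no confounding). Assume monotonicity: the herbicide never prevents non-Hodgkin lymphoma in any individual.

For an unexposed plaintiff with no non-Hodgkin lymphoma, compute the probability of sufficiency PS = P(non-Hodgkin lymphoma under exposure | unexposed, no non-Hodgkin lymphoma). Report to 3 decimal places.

PS ≈ 0.305

p₁ = P(outcome | exposed) = 1759/3168 = 0.55524
p₀ = P(outcome | unexposed) = 654/1818 = 0.35974
Under exogeneity and monotonicity, PS = (p₁ − p₀)/(1 − p₀).
PS = (0.55524 − 0.35974) / 0.64026 ≈ 0.3053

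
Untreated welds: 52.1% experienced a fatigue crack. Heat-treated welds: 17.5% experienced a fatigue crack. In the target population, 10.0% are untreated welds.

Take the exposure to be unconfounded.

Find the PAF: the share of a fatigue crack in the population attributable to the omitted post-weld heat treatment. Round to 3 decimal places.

p₁ = 0.521, p₀ = 0.175.
Overall risk P(Y=1) = π·p₁ + (1−π)·p₀ = 0.1×0.521 + 0.9×0.175 = 0.2096.
Under exogeneity, PAF = [P(Y=1) − p₀] / P(Y=1).
PAF = (0.2096 − 0.175) / 0.2096 ≈ 0.1651

PAF ≈ 0.165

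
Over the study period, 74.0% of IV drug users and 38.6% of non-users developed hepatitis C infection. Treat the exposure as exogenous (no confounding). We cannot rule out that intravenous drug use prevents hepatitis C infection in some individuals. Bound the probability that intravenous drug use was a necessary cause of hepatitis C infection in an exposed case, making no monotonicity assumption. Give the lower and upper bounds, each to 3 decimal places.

0.478 ≤ PN ≤ 0.830

p₁ = 0.74, p₀ = 0.386.
Under exogeneity alone the bounds on PN are max{0,(p₁−p₀)/p₁} ≤ PN ≤ min{1,(1−p₀)/p₁}.
  lower = (p₁ − p₀)/p₁ = 0.354 / 0.74 ≈ 0.4784
  upper = min{1, (1 − p₀)/p₁} = 0.614 / 0.74 ≈ 0.8297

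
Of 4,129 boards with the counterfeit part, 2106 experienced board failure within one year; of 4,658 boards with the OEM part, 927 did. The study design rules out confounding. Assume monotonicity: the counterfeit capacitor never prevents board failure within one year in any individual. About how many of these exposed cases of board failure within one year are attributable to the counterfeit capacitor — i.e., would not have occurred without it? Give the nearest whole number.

about 1284 cases

p₁ = P(outcome | exposed) = 2106/4129 = 0.51005
p₀ = P(outcome | unexposed) = 927/4658 = 0.19901
PN = (p₁ − p₀)/p₁ = (0.51005 − 0.19901) / 0.51005 ≈ 0.60982.
Attributable cases ≈ PN × (exposed cases) = 0.60982 × 2106 ≈ 1284.28.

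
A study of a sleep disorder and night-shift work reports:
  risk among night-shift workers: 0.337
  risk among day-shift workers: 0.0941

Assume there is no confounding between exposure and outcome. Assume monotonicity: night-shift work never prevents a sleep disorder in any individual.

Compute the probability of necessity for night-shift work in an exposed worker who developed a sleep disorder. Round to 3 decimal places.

PN ≈ 0.721

Let p₁ = 0.337, p₀ = 0.0941.
Under exogeneity and monotonicity, PN = (p₁ − p₀) / p₁.
PN = (0.337 − 0.0941) / 0.337 = 0.2429 / 0.337 ≈ 0.7208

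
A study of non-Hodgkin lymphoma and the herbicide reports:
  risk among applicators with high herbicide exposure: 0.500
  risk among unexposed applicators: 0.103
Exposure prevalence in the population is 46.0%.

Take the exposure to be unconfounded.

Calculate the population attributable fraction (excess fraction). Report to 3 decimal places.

PAF ≈ 0.639

Let p₁ = 0.5, p₀ = 0.103.
Overall risk P(Y=1) = π·p₁ + (1−π)·p₀ = 0.46×0.5 + 0.54×0.103 = 0.28562.
Under exogeneity, PAF = [P(Y=1) − p₀] / P(Y=1).
PAF = (0.28562 − 0.103) / 0.28562 ≈ 0.6394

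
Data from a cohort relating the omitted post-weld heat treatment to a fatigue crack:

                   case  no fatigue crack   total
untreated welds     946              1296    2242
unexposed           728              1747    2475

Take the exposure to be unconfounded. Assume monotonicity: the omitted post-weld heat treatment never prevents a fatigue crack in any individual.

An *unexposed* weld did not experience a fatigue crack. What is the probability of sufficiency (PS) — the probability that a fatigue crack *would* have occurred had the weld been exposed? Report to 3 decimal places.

PS ≈ 0.181

p₁ = P(outcome | exposed) = 946/2242 = 0.42194
p₀ = P(outcome | unexposed) = 728/2475 = 0.29414
Under exogeneity and monotonicity, PS = (p₁ − p₀) / (1 − p₀).
PS = (0.42194 − 0.29414) / (1 − 0.29414) = 0.1278 / 0.70586 ≈ 0.1811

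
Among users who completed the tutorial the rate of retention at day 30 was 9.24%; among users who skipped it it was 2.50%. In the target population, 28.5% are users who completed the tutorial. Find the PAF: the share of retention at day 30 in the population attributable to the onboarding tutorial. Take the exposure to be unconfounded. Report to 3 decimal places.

p₁ = 0.0924, p₀ = 0.025.
Overall risk P(Y=1) = π·p₁ + (1−π)·p₀ = 0.285×0.0924 + 0.715×0.025 = 0.044209.
Under exogeneity, PAF = [P(Y=1) − p₀] / P(Y=1).
PAF = (0.044209 − 0.025) / 0.044209 ≈ 0.4345

PAF ≈ 0.435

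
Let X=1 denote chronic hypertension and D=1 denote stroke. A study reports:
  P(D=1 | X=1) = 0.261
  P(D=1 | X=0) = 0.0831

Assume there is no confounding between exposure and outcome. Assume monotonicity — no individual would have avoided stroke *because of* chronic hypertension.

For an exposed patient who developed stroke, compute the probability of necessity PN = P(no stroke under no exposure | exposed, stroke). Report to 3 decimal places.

PN ≈ 0.682

Let p₁ = 0.261, p₀ = 0.0831.
Under exogeneity and monotonicity, PN = (p₁ − p₀) / p₁.
PN = (0.261 − 0.0831) / 0.261 = 0.1779 / 0.261 ≈ 0.6816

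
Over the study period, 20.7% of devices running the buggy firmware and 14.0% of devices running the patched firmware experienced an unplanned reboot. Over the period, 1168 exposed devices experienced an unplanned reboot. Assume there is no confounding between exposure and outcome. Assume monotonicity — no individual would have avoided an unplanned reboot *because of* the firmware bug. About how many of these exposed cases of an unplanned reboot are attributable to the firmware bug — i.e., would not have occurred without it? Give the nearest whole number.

about 378 cases

p₁ = 0.207, p₀ = 0.14.
PN = (p₁ − p₀)/p₁ = (0.207 − 0.14) / 0.207 ≈ 0.32367.
Attributable cases ≈ PN × (exposed cases) = 0.32367 × 1168 ≈ 378.05.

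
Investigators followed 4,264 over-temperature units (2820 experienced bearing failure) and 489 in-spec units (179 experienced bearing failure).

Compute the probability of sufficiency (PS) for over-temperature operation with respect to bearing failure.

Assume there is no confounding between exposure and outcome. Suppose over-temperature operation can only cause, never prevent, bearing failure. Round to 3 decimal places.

p₁ = P(outcome | exposed) = 2820/4264 = 0.66135
p₀ = P(outcome | unexposed) = 179/489 = 0.36605
Under exogeneity and monotonicity, PS = (p₁ − p₀) / (1 − p₀).
PS = (0.66135 − 0.36605) / (1 − 0.36605) = 0.2953 / 0.63395 ≈ 0.4658

PS ≈ 0.466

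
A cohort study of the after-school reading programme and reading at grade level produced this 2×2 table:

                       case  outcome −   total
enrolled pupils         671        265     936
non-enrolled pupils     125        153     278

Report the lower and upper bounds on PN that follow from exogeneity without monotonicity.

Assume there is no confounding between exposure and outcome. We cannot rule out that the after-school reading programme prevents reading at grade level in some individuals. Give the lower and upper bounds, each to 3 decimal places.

0.373 ≤ PN ≤ 0.768

p₁ = P(outcome | exposed) = 671/936 = 0.71688
p₀ = P(outcome | unexposed) = 125/278 = 0.44964
Under exogeneity alone the bounds on PN are max{0,(p₁−p₀)/p₁} ≤ PN ≤ min{1,(1−p₀)/p₁}.
  lower = (p₁ − p₀)/p₁ = 0.26724 / 0.71688 ≈ 0.3728
  upper = min{1, (1 − p₀)/p₁} = 0.55036 / 0.71688 ≈ 0.7677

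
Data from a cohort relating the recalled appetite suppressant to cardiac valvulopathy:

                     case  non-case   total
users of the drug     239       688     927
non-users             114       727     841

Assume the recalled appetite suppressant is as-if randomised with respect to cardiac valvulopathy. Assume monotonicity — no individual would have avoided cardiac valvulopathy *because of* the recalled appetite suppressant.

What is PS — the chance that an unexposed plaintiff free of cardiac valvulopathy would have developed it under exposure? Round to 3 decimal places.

p₁ = P(outcome | exposed) = 239/927 = 0.25782
p₀ = P(outcome | unexposed) = 114/841 = 0.13555
Under exogeneity and monotonicity, PS = (p₁ − p₀)/(1 − p₀).
PS = (0.25782 − 0.13555) / 0.86445 ≈ 0.1414

PS ≈ 0.141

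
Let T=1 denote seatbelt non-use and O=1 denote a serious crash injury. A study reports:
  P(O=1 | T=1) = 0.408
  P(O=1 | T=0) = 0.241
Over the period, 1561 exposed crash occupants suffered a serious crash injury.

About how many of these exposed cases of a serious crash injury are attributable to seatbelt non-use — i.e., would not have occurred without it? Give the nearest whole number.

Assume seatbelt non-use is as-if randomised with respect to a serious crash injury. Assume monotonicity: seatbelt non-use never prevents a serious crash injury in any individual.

about 639 cases

Let p₁ = 0.408, p₀ = 0.241.
PN = (p₁ − p₀)/p₁ = (0.408 − 0.241) / 0.408 ≈ 0.40931.
Attributable cases ≈ PN × (exposed cases) = 0.40931 × 1561 ≈ 638.94.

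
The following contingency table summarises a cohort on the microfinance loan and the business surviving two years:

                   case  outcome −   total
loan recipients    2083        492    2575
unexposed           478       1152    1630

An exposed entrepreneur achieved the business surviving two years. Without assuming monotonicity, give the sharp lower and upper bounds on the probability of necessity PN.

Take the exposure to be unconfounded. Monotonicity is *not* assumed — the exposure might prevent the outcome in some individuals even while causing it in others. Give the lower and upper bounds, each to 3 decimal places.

0.637 ≤ PN ≤ 0.874

p₁ = P(outcome | exposed) = 2083/2575 = 0.80893
p₀ = P(outcome | unexposed) = 478/1630 = 0.29325
Under exogeneity alone the bounds on PN are max{0,(p₁−p₀)/p₁} ≤ PN ≤ min{1,(1−p₀)/p₁}.
  lower = (p₁ − p₀)/p₁ = 0.51568 / 0.80893 ≈ 0.6375
  upper = min{1, (1 − p₀)/p₁} = 0.70675 / 0.80893 ≈ 0.8737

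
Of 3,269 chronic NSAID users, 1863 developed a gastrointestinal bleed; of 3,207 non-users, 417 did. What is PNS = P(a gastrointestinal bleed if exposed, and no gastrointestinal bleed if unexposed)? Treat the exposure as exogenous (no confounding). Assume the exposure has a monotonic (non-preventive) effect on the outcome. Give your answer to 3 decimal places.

p₁ = P(outcome | exposed) = 1863/3269 = 0.5699
p₀ = P(outcome | unexposed) = 417/3207 = 0.13003
Under exogeneity and monotonicity, PNS = p₁ − p₀.
PNS = 0.5699 − 0.13003 = 0.43987

PNS ≈ 0.440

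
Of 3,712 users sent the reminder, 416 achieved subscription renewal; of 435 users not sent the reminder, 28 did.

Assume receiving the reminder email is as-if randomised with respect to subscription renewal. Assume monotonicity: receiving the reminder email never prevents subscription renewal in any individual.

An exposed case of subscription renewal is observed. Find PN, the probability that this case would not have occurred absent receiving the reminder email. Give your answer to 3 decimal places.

PN ≈ 0.426

p₁ = P(outcome | exposed) = 416/3712 = 0.11207
p₀ = P(outcome | unexposed) = 28/435 = 0.064368
Under exogeneity and monotonicity, PN = (p₁ − p₀) / p₁.
PN = (0.11207 − 0.064368) / 0.11207 = 0.047701 / 0.11207 ≈ 0.4256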